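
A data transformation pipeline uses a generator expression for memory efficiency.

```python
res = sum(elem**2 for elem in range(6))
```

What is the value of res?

Step 1: Compute elem**2 for each elem in range(6):
  elem=0: 0**2 = 0
  elem=1: 1**2 = 1
  elem=2: 2**2 = 4
  elem=3: 3**2 = 9
  elem=4: 4**2 = 16
  elem=5: 5**2 = 25
Step 2: sum = 0 + 1 + 4 + 9 + 16 + 25 = 55.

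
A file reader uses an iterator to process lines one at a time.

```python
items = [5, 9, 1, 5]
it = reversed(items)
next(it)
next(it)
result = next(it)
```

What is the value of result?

Step 1: reversed([5, 9, 1, 5]) gives iterator: [5, 1, 9, 5].
Step 2: First next() = 5, second next() = 1.
Step 3: Third next() = 9.
Therefore result = 9.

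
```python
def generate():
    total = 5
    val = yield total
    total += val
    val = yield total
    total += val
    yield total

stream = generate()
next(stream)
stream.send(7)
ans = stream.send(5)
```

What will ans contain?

Step 1: next() -> yield total=5.
Step 2: send(7) -> val=7, total = 5+7 = 12, yield 12.
Step 3: send(5) -> val=5, total = 12+5 = 17, yield 17.
Therefore ans = 17.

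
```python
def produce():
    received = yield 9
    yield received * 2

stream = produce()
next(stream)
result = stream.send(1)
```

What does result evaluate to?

Step 1: next(stream) advances to first yield, producing 9.
Step 2: send(1) resumes, received = 1.
Step 3: yield received * 2 = 1 * 2 = 2.
Therefore result = 2.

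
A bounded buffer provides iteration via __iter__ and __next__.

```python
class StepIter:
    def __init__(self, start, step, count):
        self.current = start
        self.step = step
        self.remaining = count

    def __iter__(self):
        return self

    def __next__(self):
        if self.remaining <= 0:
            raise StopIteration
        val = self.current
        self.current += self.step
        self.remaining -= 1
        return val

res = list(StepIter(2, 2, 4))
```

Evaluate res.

Step 1: StepIter starts at 2, increments by 2, for 4 steps:
  Yield 2, then current += 2
  Yield 4, then current += 2
  Yield 6, then current += 2
  Yield 8, then current += 2
Therefore res = [2, 4, 6, 8].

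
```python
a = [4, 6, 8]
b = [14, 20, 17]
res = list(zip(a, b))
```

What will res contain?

Step 1: zip pairs elements at same index:
  Index 0: (4, 14)
  Index 1: (6, 20)
  Index 2: (8, 17)
Therefore res = [(4, 14), (6, 20), (8, 17)].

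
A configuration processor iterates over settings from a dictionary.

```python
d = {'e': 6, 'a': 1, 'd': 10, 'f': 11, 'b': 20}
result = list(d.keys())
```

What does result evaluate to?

Step 1: d.keys() returns the dictionary keys in insertion order.
Therefore result = ['e', 'a', 'd', 'f', 'b'].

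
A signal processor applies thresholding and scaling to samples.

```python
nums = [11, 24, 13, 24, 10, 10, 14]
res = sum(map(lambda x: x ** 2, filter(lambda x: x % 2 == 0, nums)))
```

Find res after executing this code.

Step 1: Filter even numbers from [11, 24, 13, 24, 10, 10, 14]: [24, 24, 10, 10, 14]
Step 2: Square each: [576, 576, 100, 100, 196]
Step 3: Sum = 1548.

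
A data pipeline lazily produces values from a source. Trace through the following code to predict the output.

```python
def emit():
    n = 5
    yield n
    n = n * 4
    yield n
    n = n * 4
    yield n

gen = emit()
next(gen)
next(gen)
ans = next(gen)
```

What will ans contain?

Step 1: Trace through generator execution:
  Yield 1: n starts at 5, yield 5
  Yield 2: n = 5 * 4 = 20, yield 20
  Yield 3: n = 20 * 4 = 80, yield 80
Step 2: First next() gets 5, second next() gets the second value, third next() yields 80.
Therefore ans = 80.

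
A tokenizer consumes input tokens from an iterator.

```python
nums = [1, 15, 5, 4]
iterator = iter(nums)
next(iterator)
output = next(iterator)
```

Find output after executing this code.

Step 1: Create iterator over [1, 15, 5, 4].
Step 2: next() consumes 1.
Step 3: next() returns 15.
Therefore output = 15.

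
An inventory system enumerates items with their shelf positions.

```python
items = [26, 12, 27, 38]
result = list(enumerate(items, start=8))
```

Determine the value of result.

Step 1: enumerate with start=8:
  (8, 26)
  (9, 12)
  (10, 27)
  (11, 38)
Therefore result = [(8, 26), (9, 12), (10, 27), (11, 38)].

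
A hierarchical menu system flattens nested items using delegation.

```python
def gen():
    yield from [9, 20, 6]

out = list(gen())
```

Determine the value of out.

Step 1: yield from delegates to the iterable, yielding each element.
Step 2: Collected values: [9, 20, 6].
Therefore out = [9, 20, 6].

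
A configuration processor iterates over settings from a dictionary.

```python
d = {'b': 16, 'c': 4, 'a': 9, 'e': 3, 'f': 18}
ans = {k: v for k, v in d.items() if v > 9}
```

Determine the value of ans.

Step 1: Filter items where value > 9:
  'b': 16 > 9: kept
  'c': 4 <= 9: removed
  'a': 9 <= 9: removed
  'e': 3 <= 9: removed
  'f': 18 > 9: kept
Therefore ans = {'b': 16, 'f': 18}.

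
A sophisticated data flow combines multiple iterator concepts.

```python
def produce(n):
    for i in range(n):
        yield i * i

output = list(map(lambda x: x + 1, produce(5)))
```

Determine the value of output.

Step 1: produce(5) yields squares: [0, 1, 4, 9, 16].
Step 2: map adds 1 to each: [1, 2, 5, 10, 17].
Therefore output = [1, 2, 5, 10, 17].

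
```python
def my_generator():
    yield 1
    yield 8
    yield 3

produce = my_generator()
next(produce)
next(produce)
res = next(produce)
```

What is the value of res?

Step 1: my_generator() creates a generator.
Step 2: next(produce) yields 1 (consumed and discarded).
Step 3: next(produce) yields 8 (consumed and discarded).
Step 4: next(produce) yields 3, assigned to res.
Therefore res = 3.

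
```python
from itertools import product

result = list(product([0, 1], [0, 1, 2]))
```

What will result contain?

Step 1: product([0, 1], [0, 1, 2]) gives all pairs:
  (0, 0)
  (0, 1)
  (0, 2)
  (1, 0)
  (1, 1)
  (1, 2)
Therefore result = [(0, 0), (0, 1), (0, 2), (1, 0), (1, 1), (1, 2)].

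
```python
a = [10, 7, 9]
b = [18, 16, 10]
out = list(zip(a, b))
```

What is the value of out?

Step 1: zip pairs elements at same index:
  Index 0: (10, 18)
  Index 1: (7, 16)
  Index 2: (9, 10)
Therefore out = [(10, 18), (7, 16), (9, 10)].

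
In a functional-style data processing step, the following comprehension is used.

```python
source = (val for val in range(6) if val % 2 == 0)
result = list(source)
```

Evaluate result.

Step 1: Filter range(6) keeping only even values:
  val=0: even, included
  val=1: odd, excluded
  val=2: even, included
  val=3: odd, excluded
  val=4: even, included
  val=5: odd, excluded
Therefore result = [0, 2, 4].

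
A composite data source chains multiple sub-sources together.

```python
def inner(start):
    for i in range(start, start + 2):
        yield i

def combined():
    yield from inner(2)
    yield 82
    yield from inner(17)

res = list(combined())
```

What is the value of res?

Step 1: combined() delegates to inner(2):
  yield 2
  yield 3
Step 2: yield 82
Step 3: Delegates to inner(17):
  yield 17
  yield 18
Therefore res = [2, 3, 82, 17, 18].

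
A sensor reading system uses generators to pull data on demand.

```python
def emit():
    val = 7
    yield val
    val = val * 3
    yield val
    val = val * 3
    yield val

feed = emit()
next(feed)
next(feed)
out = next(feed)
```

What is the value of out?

Step 1: Trace through generator execution:
  Yield 1: val starts at 7, yield 7
  Yield 2: val = 7 * 3 = 21, yield 21
  Yield 3: val = 21 * 3 = 63, yield 63
Step 2: First next() gets 7, second next() gets the second value, third next() yields 63.
Therefore out = 63.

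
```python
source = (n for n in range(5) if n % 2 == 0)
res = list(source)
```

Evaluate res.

Step 1: Filter range(5) keeping only even values:
  n=0: even, included
  n=1: odd, excluded
  n=2: even, included
  n=3: odd, excluded
  n=4: even, included
Therefore res = [0, 2, 4].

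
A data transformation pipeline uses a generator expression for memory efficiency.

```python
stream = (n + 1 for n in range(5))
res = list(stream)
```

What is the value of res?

Step 1: For each n in range(5), compute n+1:
  n=0: 0+1 = 1
  n=1: 1+1 = 2
  n=2: 2+1 = 3
  n=3: 3+1 = 4
  n=4: 4+1 = 5
Therefore res = [1, 2, 3, 4, 5].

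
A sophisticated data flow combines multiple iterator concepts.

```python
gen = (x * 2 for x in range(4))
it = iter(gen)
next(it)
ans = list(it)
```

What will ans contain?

Step 1: Generator produces [0, 2, 4, 6].
Step 2: next(it) consumes first element (0).
Step 3: list(it) collects remaining: [2, 4, 6].
Therefore ans = [2, 4, 6].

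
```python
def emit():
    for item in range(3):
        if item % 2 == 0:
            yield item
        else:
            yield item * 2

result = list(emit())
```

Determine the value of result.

Step 1: For each item in range(3), yield item if even, else item*2:
  item=0 (even): yield 0
  item=1 (odd): yield 1*2 = 2
  item=2 (even): yield 2
Therefore result = [0, 2, 2].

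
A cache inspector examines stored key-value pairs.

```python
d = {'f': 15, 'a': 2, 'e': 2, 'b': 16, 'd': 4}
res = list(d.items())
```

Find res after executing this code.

Step 1: d.items() returns (key, value) pairs in insertion order.
Therefore res = [('f', 15), ('a', 2), ('e', 2), ('b', 16), ('d', 4)].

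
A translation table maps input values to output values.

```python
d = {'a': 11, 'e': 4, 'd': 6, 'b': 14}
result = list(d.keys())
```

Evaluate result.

Step 1: d.keys() returns the dictionary keys in insertion order.
Therefore result = ['a', 'e', 'd', 'b'].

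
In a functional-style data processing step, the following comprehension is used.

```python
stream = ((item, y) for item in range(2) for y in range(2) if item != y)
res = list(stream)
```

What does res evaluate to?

Step 1: Nested generator over range(2) x range(2) where item != y:
  (0, 0): excluded (item == y)
  (0, 1): included
  (1, 0): included
  (1, 1): excluded (item == y)
Therefore res = [(0, 1), (1, 0)].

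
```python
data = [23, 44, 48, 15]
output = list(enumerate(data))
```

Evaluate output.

Step 1: enumerate pairs each element with its index:
  (0, 23)
  (1, 44)
  (2, 48)
  (3, 15)
Therefore output = [(0, 23), (1, 44), (2, 48), (3, 15)].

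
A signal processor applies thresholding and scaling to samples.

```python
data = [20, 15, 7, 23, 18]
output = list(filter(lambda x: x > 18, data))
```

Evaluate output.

Step 1: Filter elements > 18:
  20: kept
  15: removed
  7: removed
  23: kept
  18: removed
Therefore output = [20, 23].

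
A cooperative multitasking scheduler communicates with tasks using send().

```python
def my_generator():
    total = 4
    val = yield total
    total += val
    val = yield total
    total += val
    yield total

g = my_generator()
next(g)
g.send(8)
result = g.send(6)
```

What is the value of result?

Step 1: next() -> yield total=4.
Step 2: send(8) -> val=8, total = 4+8 = 12, yield 12.
Step 3: send(6) -> val=6, total = 12+6 = 18, yield 18.
Therefore result = 18.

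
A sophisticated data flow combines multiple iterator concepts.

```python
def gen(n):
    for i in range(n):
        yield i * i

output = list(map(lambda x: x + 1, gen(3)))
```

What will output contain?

Step 1: gen(3) yields squares: [0, 1, 4].
Step 2: map adds 1 to each: [1, 2, 5].
Therefore output = [1, 2, 5].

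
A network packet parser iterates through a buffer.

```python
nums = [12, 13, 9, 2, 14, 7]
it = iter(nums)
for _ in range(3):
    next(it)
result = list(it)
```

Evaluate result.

Step 1: Create iterator over [12, 13, 9, 2, 14, 7].
Step 2: Advance 3 positions (consuming [12, 13, 9]).
Step 3: list() collects remaining elements: [2, 14, 7].
Therefore result = [2, 14, 7].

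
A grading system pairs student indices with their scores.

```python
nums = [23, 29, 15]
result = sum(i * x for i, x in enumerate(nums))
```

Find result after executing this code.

Step 1: Compute i * x for each (i, x) in enumerate([23, 29, 15]):
  i=0, x=23: 0*23 = 0
  i=1, x=29: 1*29 = 29
  i=2, x=15: 2*15 = 30
Step 2: sum = 0 + 29 + 30 = 59.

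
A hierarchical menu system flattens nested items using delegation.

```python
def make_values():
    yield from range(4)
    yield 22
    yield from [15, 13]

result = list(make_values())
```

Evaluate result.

Step 1: Trace yields in order:
  yield 0
  yield 1
  yield 2
  yield 3
  yield 22
  yield 15
  yield 13
Therefore result = [0, 1, 2, 3, 22, 15, 13].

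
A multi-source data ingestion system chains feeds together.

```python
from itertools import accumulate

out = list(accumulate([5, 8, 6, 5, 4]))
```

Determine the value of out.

Step 1: accumulate computes running sums:
  + 5 = 5
  + 8 = 13
  + 6 = 19
  + 5 = 24
  + 4 = 28
Therefore out = [5, 13, 19, 24, 28].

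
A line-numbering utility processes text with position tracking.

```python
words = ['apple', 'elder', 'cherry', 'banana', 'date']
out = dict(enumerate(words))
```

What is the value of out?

Step 1: enumerate pairs indices with words:
  0 -> 'apple'
  1 -> 'elder'
  2 -> 'cherry'
  3 -> 'banana'
  4 -> 'date'
Therefore out = {0: 'apple', 1: 'elder', 2: 'cherry', 3: 'banana', 4: 'date'}.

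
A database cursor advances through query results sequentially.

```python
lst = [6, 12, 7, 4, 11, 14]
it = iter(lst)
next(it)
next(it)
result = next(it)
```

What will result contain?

Step 1: Create iterator over [6, 12, 7, 4, 11, 14].
Step 2: next() consumes 6.
Step 3: next() consumes 12.
Step 4: next() returns 7.
Therefore result = 7.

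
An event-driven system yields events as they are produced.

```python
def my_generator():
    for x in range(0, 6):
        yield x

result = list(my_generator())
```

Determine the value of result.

Step 1: The generator yields each value from range(0, 6).
Step 2: list() consumes all yields: [0, 1, 2, 3, 4, 5].
Therefore result = [0, 1, 2, 3, 4, 5].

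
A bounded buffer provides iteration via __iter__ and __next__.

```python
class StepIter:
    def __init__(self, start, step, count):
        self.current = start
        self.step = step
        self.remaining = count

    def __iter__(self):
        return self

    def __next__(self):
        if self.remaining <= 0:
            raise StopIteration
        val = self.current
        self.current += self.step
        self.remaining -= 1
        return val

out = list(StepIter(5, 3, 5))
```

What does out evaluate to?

Step 1: StepIter starts at 5, increments by 3, for 5 steps:
  Yield 5, then current += 3
  Yield 8, then current += 3
  Yield 11, then current += 3
  Yield 14, then current += 3
  Yield 17, then current += 3
Therefore out = [5, 8, 11, 14, 17].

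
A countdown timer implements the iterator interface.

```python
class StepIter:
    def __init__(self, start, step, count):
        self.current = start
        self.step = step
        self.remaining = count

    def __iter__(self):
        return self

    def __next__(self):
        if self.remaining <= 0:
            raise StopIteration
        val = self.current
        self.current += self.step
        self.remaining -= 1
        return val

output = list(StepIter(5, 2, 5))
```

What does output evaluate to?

Step 1: StepIter starts at 5, increments by 2, for 5 steps:
  Yield 5, then current += 2
  Yield 7, then current += 2
  Yield 9, then current += 2
  Yield 11, then current += 2
  Yield 13, then current += 2
Therefore output = [5, 7, 9, 11, 13].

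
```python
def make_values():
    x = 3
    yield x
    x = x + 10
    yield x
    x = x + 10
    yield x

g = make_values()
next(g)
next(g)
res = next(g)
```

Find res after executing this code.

Step 1: Trace through generator execution:
  Yield 1: x starts at 3, yield 3
  Yield 2: x = 3 + 10 = 13, yield 13
  Yield 3: x = 13 + 10 = 23, yield 23
Step 2: First next() gets 3, second next() gets the second value, third next() yields 23.
Therefore res = 23.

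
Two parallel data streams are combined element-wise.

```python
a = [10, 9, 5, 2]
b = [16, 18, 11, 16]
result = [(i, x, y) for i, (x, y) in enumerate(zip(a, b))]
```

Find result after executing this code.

Step 1: enumerate(zip(a, b)) gives index with paired elements:
  i=0: (10, 16)
  i=1: (9, 18)
  i=2: (5, 11)
  i=3: (2, 16)
Therefore result = [(0, 10, 16), (1, 9, 18), (2, 5, 11), (3, 2, 16)].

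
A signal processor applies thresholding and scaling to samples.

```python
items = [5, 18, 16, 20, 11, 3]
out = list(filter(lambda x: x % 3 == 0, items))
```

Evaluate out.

Step 1: Filter elements divisible by 3:
  5 % 3 = 2: removed
  18 % 3 = 0: kept
  16 % 3 = 1: removed
  20 % 3 = 2: removed
  11 % 3 = 2: removed
  3 % 3 = 0: kept
Therefore out = [18, 3].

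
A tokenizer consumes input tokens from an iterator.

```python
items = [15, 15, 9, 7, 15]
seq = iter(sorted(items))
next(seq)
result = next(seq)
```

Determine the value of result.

Step 1: sorted([15, 15, 9, 7, 15]) = [7, 9, 15, 15, 15].
Step 2: Create iterator and skip 1 elements.
Step 3: next() returns 9.
Therefore result = 9.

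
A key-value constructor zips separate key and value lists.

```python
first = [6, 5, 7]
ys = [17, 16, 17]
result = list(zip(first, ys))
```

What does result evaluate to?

Step 1: zip pairs elements at same index:
  Index 0: (6, 17)
  Index 1: (5, 16)
  Index 2: (7, 17)
Therefore result = [(6, 17), (5, 16), (7, 17)].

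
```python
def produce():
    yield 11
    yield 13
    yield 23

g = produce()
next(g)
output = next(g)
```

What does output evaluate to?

Step 1: produce() creates a generator.
Step 2: next(g) yields 11 (consumed and discarded).
Step 3: next(g) yields 13, assigned to output.
Therefore output = 13.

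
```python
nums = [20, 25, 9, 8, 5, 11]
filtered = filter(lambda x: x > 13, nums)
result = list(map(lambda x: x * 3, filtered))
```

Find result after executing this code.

Step 1: Filter nums for elements > 13:
  20: kept
  25: kept
  9: removed
  8: removed
  5: removed
  11: removed
Step 2: Map x * 3 on filtered [20, 25]:
  20 -> 60
  25 -> 75
Therefore result = [60, 75].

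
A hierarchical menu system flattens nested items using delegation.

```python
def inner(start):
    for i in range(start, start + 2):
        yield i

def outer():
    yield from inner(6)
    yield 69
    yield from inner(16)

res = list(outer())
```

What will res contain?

Step 1: outer() delegates to inner(6):
  yield 6
  yield 7
Step 2: yield 69
Step 3: Delegates to inner(16):
  yield 16
  yield 17
Therefore res = [6, 7, 69, 16, 17].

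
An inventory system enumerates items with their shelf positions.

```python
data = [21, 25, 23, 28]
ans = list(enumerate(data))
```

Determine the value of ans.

Step 1: enumerate pairs each element with its index:
  (0, 21)
  (1, 25)
  (2, 23)
  (3, 28)
Therefore ans = [(0, 21), (1, 25), (2, 23), (3, 28)].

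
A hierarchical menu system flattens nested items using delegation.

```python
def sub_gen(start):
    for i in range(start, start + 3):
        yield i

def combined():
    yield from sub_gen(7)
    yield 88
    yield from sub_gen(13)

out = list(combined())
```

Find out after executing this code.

Step 1: combined() delegates to sub_gen(7):
  yield 7
  yield 8
  yield 9
Step 2: yield 88
Step 3: Delegates to sub_gen(13):
  yield 13
  yield 14
  yield 15
Therefore out = [7, 8, 9, 88, 13, 14, 15].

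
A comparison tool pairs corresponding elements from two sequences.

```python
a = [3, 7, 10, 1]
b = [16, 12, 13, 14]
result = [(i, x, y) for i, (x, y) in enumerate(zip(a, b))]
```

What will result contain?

Step 1: enumerate(zip(a, b)) gives index with paired elements:
  i=0: (3, 16)
  i=1: (7, 12)
  i=2: (10, 13)
  i=3: (1, 14)
Therefore result = [(0, 3, 16), (1, 7, 12), (2, 10, 13), (3, 1, 14)].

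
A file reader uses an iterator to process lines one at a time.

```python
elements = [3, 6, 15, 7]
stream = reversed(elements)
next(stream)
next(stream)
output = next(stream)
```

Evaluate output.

Step 1: reversed([3, 6, 15, 7]) gives iterator: [7, 15, 6, 3].
Step 2: First next() = 7, second next() = 15.
Step 3: Third next() = 6.
Therefore output = 6.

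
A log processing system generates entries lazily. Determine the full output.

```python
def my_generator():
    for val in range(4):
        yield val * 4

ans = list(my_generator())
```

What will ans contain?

Step 1: For each val in range(4), yield val * 4:
  val=0: yield 0 * 4 = 0
  val=1: yield 1 * 4 = 4
  val=2: yield 2 * 4 = 8
  val=3: yield 3 * 4 = 12
Therefore ans = [0, 4, 8, 12].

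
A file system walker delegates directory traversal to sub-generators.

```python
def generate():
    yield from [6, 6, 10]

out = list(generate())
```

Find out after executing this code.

Step 1: yield from delegates to the iterable, yielding each element.
Step 2: Collected values: [6, 6, 10].
Therefore out = [6, 6, 10].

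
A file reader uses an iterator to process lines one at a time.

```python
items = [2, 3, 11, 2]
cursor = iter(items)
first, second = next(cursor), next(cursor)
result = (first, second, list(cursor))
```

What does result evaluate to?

Step 1: Create iterator over [2, 3, 11, 2].
Step 2: first = 2, second = 3.
Step 3: Remaining elements: [11, 2].
Therefore result = (2, 3, [11, 2]).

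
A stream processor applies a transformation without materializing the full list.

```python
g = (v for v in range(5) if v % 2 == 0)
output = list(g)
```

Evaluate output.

Step 1: Filter range(5) keeping only even values:
  v=0: even, included
  v=1: odd, excluded
  v=2: even, included
  v=3: odd, excluded
  v=4: even, included
Therefore output = [0, 2, 4].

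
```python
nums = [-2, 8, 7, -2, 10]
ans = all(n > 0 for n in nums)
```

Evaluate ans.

Step 1: Check n > 0 for each element in [-2, 8, 7, -2, 10]:
  -2 > 0: False
  8 > 0: True
  7 > 0: True
  -2 > 0: False
  10 > 0: True
Step 2: all() returns False.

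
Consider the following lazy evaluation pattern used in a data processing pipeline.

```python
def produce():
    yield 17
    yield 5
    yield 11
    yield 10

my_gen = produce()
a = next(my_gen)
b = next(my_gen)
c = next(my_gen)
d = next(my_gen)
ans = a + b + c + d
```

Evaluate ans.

Step 1: Create generator and consume all values:
  a = next(my_gen) = 17
  b = next(my_gen) = 5
  c = next(my_gen) = 11
  d = next(my_gen) = 10
Step 2: ans = 17 + 5 + 11 + 10 = 43.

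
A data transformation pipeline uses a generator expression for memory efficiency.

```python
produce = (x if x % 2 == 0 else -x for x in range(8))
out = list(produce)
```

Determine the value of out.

Step 1: For each x in range(8), yield x if even, else -x:
  x=0: even, yield 0
  x=1: odd, yield -1
  x=2: even, yield 2
  x=3: odd, yield -3
  x=4: even, yield 4
  x=5: odd, yield -5
  x=6: even, yield 6
  x=7: odd, yield -7
Therefore out = [0, -1, 2, -3, 4, -5, 6, -7].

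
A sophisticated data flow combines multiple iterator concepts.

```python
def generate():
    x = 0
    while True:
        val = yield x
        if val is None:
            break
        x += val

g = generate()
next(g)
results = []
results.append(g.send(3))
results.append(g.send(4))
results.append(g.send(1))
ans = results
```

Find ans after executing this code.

Step 1: next(g) -> yield 0.
Step 2: send(3) -> x = 3, yield 3.
Step 3: send(4) -> x = 7, yield 7.
Step 4: send(1) -> x = 8, yield 8.
Therefore ans = [3, 7, 8].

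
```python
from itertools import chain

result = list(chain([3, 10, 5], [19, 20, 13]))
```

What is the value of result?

Step 1: chain() concatenates iterables: [3, 10, 5] + [19, 20, 13].
Therefore result = [3, 10, 5, 19, 20, 13].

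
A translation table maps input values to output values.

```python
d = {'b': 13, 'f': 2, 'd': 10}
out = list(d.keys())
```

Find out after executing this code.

Step 1: d.keys() returns the dictionary keys in insertion order.
Therefore out = ['b', 'f', 'd'].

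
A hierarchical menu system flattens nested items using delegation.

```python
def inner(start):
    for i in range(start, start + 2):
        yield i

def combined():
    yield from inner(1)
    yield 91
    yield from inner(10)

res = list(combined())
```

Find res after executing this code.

Step 1: combined() delegates to inner(1):
  yield 1
  yield 2
Step 2: yield 91
Step 3: Delegates to inner(10):
  yield 10
  yield 11
Therefore res = [1, 2, 91, 10, 11].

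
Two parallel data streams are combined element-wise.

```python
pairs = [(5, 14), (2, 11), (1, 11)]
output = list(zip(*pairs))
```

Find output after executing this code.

Step 1: zip(*pairs) transposes: unzips [(5, 14), (2, 11), (1, 11)] into separate sequences.
Step 2: First elements: (5, 2, 1), second elements: (14, 11, 11).
Therefore output = [(5, 2, 1), (14, 11, 11)].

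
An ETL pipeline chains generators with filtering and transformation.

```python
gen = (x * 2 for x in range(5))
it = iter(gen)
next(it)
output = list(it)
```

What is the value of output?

Step 1: Generator produces [0, 2, 4, 6, 8].
Step 2: next(it) consumes first element (0).
Step 3: list(it) collects remaining: [2, 4, 6, 8].
Therefore output = [2, 4, 6, 8].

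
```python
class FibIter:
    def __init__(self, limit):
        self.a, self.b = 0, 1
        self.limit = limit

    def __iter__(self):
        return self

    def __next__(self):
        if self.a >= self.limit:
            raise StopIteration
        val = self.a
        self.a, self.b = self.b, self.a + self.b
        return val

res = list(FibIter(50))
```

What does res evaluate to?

Step 1: Fibonacci-like sequence (a=0, b=1) until >= 50:
  Yield 0, then a,b = 1,1
  Yield 1, then a,b = 1,2
  Yield 1, then a,b = 2,3
  Yield 2, then a,b = 3,5
  Yield 3, then a,b = 5,8
  Yield 5, then a,b = 8,13
  Yield 8, then a,b = 13,21
  Yield 13, then a,b = 21,34
  Yield 21, then a,b = 34,55
  Yield 34, then a,b = 55,89
Step 2: 55 >= 50, stop.
Therefore res = [0, 1, 1, 2, 3, 5, 8, 13, 21, 34].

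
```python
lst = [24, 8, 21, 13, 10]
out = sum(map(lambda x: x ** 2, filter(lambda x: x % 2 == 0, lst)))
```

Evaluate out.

Step 1: Filter even numbers from [24, 8, 21, 13, 10]: [24, 8, 10]
Step 2: Square each: [576, 64, 100]
Step 3: Sum = 740.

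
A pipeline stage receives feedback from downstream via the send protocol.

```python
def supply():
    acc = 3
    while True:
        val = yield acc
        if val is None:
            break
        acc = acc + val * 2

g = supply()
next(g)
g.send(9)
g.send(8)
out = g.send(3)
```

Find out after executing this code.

Step 1: next() -> yield acc=3.
Step 2: send(9) -> val=9, acc = 3 + 9*2 = 21, yield 21.
Step 3: send(8) -> val=8, acc = 21 + 8*2 = 37, yield 37.
Step 4: send(3) -> val=3, acc = 37 + 3*2 = 43, yield 43.
Therefore out = 43.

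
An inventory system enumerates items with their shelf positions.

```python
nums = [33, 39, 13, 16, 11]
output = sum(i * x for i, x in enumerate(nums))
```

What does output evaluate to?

Step 1: Compute i * x for each (i, x) in enumerate([33, 39, 13, 16, 11]):
  i=0, x=33: 0*33 = 0
  i=1, x=39: 1*39 = 39
  i=2, x=13: 2*13 = 26
  i=3, x=16: 3*16 = 48
  i=4, x=11: 4*11 = 44
Step 2: sum = 0 + 39 + 26 + 48 + 44 = 157.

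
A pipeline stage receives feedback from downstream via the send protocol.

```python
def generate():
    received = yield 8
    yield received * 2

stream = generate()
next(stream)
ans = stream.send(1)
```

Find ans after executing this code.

Step 1: next(stream) advances to first yield, producing 8.
Step 2: send(1) resumes, received = 1.
Step 3: yield received * 2 = 1 * 2 = 2.
Therefore ans = 2.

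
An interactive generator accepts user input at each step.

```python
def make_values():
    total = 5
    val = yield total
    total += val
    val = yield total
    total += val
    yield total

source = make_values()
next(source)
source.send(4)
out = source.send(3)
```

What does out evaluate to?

Step 1: next() -> yield total=5.
Step 2: send(4) -> val=4, total = 5+4 = 9, yield 9.
Step 3: send(3) -> val=3, total = 9+3 = 12, yield 12.
Therefore out = 12.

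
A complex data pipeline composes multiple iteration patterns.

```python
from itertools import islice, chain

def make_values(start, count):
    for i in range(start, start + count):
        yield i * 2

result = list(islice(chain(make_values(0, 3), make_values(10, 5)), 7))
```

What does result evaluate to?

Step 1: make_values(0, 3) yields [0, 2, 4].
Step 2: make_values(10, 5) yields [20, 22, 24, 26, 28].
Step 3: chain concatenates: [0, 2, 4, 20, 22, 24, 26, 28].
Step 4: islice takes first 7: [0, 2, 4, 20, 22, 24, 26].
Therefore result = [0, 2, 4, 20, 22, 24, 26].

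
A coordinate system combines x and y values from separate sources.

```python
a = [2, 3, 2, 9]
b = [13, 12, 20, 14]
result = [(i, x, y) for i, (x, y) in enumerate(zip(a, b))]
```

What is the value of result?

Step 1: enumerate(zip(a, b)) gives index with paired elements:
  i=0: (2, 13)
  i=1: (3, 12)
  i=2: (2, 20)
  i=3: (9, 14)
Therefore result = [(0, 2, 13), (1, 3, 12), (2, 2, 20), (3, 9, 14)].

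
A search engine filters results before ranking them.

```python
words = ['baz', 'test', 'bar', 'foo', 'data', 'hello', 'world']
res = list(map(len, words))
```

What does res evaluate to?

Step 1: Map len() to each word:
  'baz' -> 3
  'test' -> 4
  'bar' -> 3
  'foo' -> 3
  'data' -> 4
  'hello' -> 5
  'world' -> 5
Therefore res = [3, 4, 3, 3, 4, 5, 5].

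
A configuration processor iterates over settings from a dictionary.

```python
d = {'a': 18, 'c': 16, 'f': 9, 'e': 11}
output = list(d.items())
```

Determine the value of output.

Step 1: d.items() returns (key, value) pairs in insertion order.
Therefore output = [('a', 18), ('c', 16), ('f', 9), ('e', 11)].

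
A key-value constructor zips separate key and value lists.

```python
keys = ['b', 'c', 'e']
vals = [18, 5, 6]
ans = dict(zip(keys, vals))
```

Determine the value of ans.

Step 1: zip pairs keys with values:
  'b' -> 18
  'c' -> 5
  'e' -> 6
Therefore ans = {'b': 18, 'c': 5, 'e': 6}.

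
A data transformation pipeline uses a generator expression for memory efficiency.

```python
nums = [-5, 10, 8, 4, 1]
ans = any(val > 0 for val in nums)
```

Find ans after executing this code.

Step 1: Check val > 0 for each element in [-5, 10, 8, 4, 1]:
  -5 > 0: False
  10 > 0: True
  8 > 0: True
  4 > 0: True
  1 > 0: True
Step 2: any() returns True.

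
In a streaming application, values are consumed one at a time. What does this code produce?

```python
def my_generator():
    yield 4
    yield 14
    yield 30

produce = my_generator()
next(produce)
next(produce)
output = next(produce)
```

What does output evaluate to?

Step 1: my_generator() creates a generator.
Step 2: next(produce) yields 4 (consumed and discarded).
Step 3: next(produce) yields 14 (consumed and discarded).
Step 4: next(produce) yields 30, assigned to output.
Therefore output = 30.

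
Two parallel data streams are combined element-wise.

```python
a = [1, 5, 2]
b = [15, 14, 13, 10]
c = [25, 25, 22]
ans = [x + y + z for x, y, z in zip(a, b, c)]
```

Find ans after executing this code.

Step 1: zip three lists (truncates to shortest, len=3):
  1 + 15 + 25 = 41
  5 + 14 + 25 = 44
  2 + 13 + 22 = 37
Therefore ans = [41, 44, 37].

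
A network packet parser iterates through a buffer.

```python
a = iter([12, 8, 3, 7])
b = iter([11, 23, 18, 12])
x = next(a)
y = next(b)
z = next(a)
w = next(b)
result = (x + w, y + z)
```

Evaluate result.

Step 1: a iterates [12, 8, 3, 7], b iterates [11, 23, 18, 12].
Step 2: x = next(a) = 12, y = next(b) = 11.
Step 3: z = next(a) = 8, w = next(b) = 23.
Step 4: result = (12 + 23, 11 + 8) = (35, 19).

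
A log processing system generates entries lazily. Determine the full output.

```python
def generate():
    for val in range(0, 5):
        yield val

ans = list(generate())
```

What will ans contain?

Step 1: The generator yields each value from range(0, 5).
Step 2: list() consumes all yields: [0, 1, 2, 3, 4].
Therefore ans = [0, 1, 2, 3, 4].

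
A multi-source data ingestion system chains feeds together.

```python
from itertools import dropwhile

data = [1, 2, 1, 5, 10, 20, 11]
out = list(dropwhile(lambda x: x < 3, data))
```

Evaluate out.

Step 1: dropwhile drops elements while < 3:
  1 < 3: dropped
  2 < 3: dropped
  1 < 3: dropped
  5: kept (dropping stopped)
Step 2: Remaining elements kept regardless of condition.
Therefore out = [5, 10, 20, 11].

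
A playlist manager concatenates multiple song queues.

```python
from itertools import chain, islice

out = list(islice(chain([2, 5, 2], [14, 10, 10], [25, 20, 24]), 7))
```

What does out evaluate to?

Step 1: chain([2, 5, 2], [14, 10, 10], [25, 20, 24]) = [2, 5, 2, 14, 10, 10, 25, 20, 24].
Step 2: islice takes first 7 elements: [2, 5, 2, 14, 10, 10, 25].
Therefore out = [2, 5, 2, 14, 10, 10, 25].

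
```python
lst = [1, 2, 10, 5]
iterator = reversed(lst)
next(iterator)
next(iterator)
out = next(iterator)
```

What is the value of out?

Step 1: reversed([1, 2, 10, 5]) gives iterator: [5, 10, 2, 1].
Step 2: First next() = 5, second next() = 10.
Step 3: Third next() = 2.
Therefore out = 2.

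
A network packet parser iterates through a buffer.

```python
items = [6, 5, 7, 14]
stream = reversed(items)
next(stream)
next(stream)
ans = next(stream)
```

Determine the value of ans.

Step 1: reversed([6, 5, 7, 14]) gives iterator: [14, 7, 5, 6].
Step 2: First next() = 14, second next() = 7.
Step 3: Third next() = 5.
Therefore ans = 5.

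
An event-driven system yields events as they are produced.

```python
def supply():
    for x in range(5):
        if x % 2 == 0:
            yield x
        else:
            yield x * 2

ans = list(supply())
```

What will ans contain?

Step 1: For each x in range(5), yield x if even, else x*2:
  x=0 (even): yield 0
  x=1 (odd): yield 1*2 = 2
  x=2 (even): yield 2
  x=3 (odd): yield 3*2 = 6
  x=4 (even): yield 4
Therefore ans = [0, 2, 2, 6, 4].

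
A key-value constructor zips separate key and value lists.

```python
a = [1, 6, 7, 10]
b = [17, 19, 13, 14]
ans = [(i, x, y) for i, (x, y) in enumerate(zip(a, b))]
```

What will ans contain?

Step 1: enumerate(zip(a, b)) gives index with paired elements:
  i=0: (1, 17)
  i=1: (6, 19)
  i=2: (7, 13)
  i=3: (10, 14)
Therefore ans = [(0, 1, 17), (1, 6, 19), (2, 7, 13), (3, 10, 14)].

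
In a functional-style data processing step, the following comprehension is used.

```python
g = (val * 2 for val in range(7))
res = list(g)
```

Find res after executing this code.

Step 1: For each val in range(7), compute val*2:
  val=0: 0*2 = 0
  val=1: 1*2 = 2
  val=2: 2*2 = 4
  val=3: 3*2 = 6
  val=4: 4*2 = 8
  val=5: 5*2 = 10
  val=6: 6*2 = 12
Therefore res = [0, 2, 4, 6, 8, 10, 12].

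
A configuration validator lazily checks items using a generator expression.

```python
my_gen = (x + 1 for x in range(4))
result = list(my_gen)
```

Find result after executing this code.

Step 1: For each x in range(4), compute x+1:
  x=0: 0+1 = 1
  x=1: 1+1 = 2
  x=2: 2+1 = 3
  x=3: 3+1 = 4
Therefore result = [1, 2, 3, 4].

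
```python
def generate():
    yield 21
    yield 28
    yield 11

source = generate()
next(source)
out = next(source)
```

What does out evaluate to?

Step 1: generate() creates a generator.
Step 2: next(source) yields 21 (consumed and discarded).
Step 3: next(source) yields 28, assigned to out.
Therefore out = 28.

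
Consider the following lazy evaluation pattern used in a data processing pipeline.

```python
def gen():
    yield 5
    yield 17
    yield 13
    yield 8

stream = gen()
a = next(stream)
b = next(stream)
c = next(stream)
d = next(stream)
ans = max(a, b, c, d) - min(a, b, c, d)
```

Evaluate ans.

Step 1: Create generator and consume all values:
  a = next(stream) = 5
  b = next(stream) = 17
  c = next(stream) = 13
  d = next(stream) = 8
Step 2: max = 17, min = 5, ans = 17 - 5 = 12.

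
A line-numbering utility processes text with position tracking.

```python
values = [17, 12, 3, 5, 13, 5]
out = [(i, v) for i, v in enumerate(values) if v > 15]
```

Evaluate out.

Step 1: Filter enumerate([17, 12, 3, 5, 13, 5]) keeping v > 15:
  (0, 17): 17 > 15, included
  (1, 12): 12 <= 15, excluded
  (2, 3): 3 <= 15, excluded
  (3, 5): 5 <= 15, excluded
  (4, 13): 13 <= 15, excluded
  (5, 5): 5 <= 15, excluded
Therefore out = [(0, 17)].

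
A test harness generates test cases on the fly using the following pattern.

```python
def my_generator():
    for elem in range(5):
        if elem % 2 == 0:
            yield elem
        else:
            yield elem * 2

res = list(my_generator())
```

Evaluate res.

Step 1: For each elem in range(5), yield elem if even, else elem*2:
  elem=0 (even): yield 0
  elem=1 (odd): yield 1*2 = 2
  elem=2 (even): yield 2
  elem=3 (odd): yield 3*2 = 6
  elem=4 (even): yield 4
Therefore res = [0, 2, 2, 6, 4].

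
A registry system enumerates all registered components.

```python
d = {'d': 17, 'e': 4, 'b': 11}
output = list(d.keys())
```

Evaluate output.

Step 1: d.keys() returns the dictionary keys in insertion order.
Therefore output = ['d', 'e', 'b'].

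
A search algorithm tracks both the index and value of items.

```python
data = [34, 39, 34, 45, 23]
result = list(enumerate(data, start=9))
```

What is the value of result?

Step 1: enumerate with start=9:
  (9, 34)
  (10, 39)
  (11, 34)
  (12, 45)
  (13, 23)
Therefore result = [(9, 34), (10, 39), (11, 34), (12, 45), (13, 23)].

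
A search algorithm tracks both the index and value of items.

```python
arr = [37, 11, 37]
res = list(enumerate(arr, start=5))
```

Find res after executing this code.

Step 1: enumerate with start=5:
  (5, 37)
  (6, 11)
  (7, 37)
Therefore res = [(5, 37), (6, 11), (7, 37)].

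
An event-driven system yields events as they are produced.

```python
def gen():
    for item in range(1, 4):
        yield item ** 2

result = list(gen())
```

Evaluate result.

Step 1: For each item in range(1, 4), yield item**2:
  item=1: yield 1**2 = 1
  item=2: yield 2**2 = 4
  item=3: yield 3**2 = 9
Therefore result = [1, 4, 9].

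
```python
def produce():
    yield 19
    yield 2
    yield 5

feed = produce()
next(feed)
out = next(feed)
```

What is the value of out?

Step 1: produce() creates a generator.
Step 2: next(feed) yields 19 (consumed and discarded).
Step 3: next(feed) yields 2, assigned to out.
Therefore out = 2.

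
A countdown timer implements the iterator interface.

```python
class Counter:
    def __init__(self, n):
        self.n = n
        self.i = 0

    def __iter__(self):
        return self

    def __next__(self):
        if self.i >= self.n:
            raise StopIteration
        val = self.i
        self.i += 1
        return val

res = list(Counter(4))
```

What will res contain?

Step 1: Counter(4) creates an iterator counting 0 to 3.
Step 2: list() consumes all values: [0, 1, 2, 3].
Therefore res = [0, 1, 2, 3].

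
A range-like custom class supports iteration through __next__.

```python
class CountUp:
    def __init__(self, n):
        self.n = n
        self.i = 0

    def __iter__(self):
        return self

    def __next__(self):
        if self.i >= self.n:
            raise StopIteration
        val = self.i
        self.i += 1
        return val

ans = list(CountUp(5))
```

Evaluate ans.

Step 1: CountUp(5) creates an iterator counting 0 to 4.
Step 2: list() consumes all values: [0, 1, 2, 3, 4].
Therefore ans = [0, 1, 2, 3, 4].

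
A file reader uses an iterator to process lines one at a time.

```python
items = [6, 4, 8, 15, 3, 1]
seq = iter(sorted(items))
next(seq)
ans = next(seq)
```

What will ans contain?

Step 1: sorted([6, 4, 8, 15, 3, 1]) = [1, 3, 4, 6, 8, 15].
Step 2: Create iterator and skip 1 elements.
Step 3: next() returns 3.
Therefore ans = 3.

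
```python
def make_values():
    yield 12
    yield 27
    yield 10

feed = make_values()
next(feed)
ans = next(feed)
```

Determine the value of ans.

Step 1: make_values() creates a generator.
Step 2: next(feed) yields 12 (consumed and discarded).
Step 3: next(feed) yields 27, assigned to ans.
Therefore ans = 27.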